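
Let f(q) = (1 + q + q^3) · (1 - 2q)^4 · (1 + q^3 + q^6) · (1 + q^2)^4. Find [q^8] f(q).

(1 + q + q^3) has coefficients 1,1,0,1 for degrees 0…3.
(1 - 2q)^4 has coefficients 1,-8,24,-32,16,0,0,0,0 for degrees 0…8.
Multiplying by (1 + q^3 + q^6) gives running coefficients 1,-8,24,-31,8,24,-31,8,24 for degrees 0…8.
Finally multiplying by (1 + q^2)^4, the product of all factors after the first has coefficients 1,-8,28,-63,110,-148,149,-114,45 for degrees 0…8.
[q^8] = 1·45 + 1·(-114) + 1·(-148) = -217.

-217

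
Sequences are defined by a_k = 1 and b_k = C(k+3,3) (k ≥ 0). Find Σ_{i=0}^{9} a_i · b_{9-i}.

The convolution is the x^9 coefficient of A(x)B(x).
Σ = 1·220 + 1·165 + 1·120 + 1·84 + 1·56 + 1·35 + 1·20 + 1·10 + 1·4 + 1·1 = 715.

715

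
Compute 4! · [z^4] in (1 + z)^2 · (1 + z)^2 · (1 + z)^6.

The EGF product rule gives c_4 = Σ_{k_1+k_2+k_3=4} C(4; k_1,k_2,k_3) · ∏ g_i(k_i), where (1+z)^2 gives the falling factorial (2)_k; (1+z)^2 gives the falling factorial (2)_k; (1+z)^6 gives the falling factorial (6)_k.
g_1(k) for k = 0…4: 1, 2, 2, 0, 0.
g_2(k) for k = 0…4: 1, 2, 2, 0, 0.
g_3(k) for k = 0…4: 1, 6, 30, 120, 360.
First combine the last two factors: h(k) = Σ_j C(k,j)·g_2(j)·g_3(k−j) for k = 0…4: 1, 8, 56, 336, 1680.
c_4 = Σ_k C(4,k)·g_1(k)·h(4−k) = 1·1·1680 + 4·2·336 + 6·2·56 = 1680 + 2688 + 672 = 5040.

5040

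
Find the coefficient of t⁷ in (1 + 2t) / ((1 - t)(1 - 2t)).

The denominator gives the recurrence a_n = 3a_(n−1) − 2a_(n−2) for n ≥ 3; the numerator fixes a_0 = 1, a_1 = 5, a_2 = 13.
Iterating: 1, 5, 13, 29, 61, 125, 253, 509, so a_7 = 509.

509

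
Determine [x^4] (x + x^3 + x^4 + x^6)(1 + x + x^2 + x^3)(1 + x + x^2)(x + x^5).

4

(x + x^3 + x^4 + x^6) has coefficients 0,1,0,1,1 for degrees 0…4.
(1 + x + x^2 + x^3) has coefficients 1,1,1,1,0 for degrees 0…4.
Multiplying by (1 + x + x^2) gives running coefficients 1,2,3,3,2 for degrees 0…4.
Finally multiplying by (x + x^5), the product of all factors after the first has coefficients 0,1,2,3,3 for degrees 0…4.
[x^4] = 1·3 + 1·1 + 1·0 = 4.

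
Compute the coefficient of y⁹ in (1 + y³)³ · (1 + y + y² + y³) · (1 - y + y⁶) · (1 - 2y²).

(1 + y³)³ has coefficients 1,0,0,3,0,0,3,0,0,1 for degrees 0…9.
(1 + y + y² + y³) has coefficients 1,1,1,1,0,0,0,0,0,0 for degrees 0…9.
Multiplying by (1 - y + y⁶) gives running coefficients 1,0,0,0,-1,0,1,1,1,1 for degrees 0…9.
Finally multiplying by (1 - 2y²), the product of all factors after the first has coefficients 1,0,-2,0,-1,0,3,1,-1,-1 for degrees 0…9.
[y⁹] = 1·(-1) + 3·3 + 3·0 + 1·1 = 9.

9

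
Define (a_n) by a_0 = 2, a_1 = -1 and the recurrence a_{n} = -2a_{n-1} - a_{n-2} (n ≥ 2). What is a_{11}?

9

The ordinary generating function has denominator 1 + 2t + t^2.
Iterating the recurrence: a_0,…,a_{11} = 2, -1, 0, 1, -2, 3, -4, 5, -6, 7, -8, 9.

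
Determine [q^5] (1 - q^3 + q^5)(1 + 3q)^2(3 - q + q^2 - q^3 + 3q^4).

-10

(1 - q^3 + q^5) has coefficients 1,0,0,-1,0,1 for degrees 0…5.
(1 + 3q)^2 has coefficients 1,6,9,0,0,0 for degrees 0…5.
Finally multiplying by (3 - q + q^2 - q^3 + 3q^4), the product of all factors after the first has coefficients 3,17,22,-4,6,9 for degrees 0…5.
[q^5] = 1·9 − 1·22 + 1·3 = -10.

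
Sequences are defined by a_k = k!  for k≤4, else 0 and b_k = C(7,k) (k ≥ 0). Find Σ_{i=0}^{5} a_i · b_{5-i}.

420

The convolution is the t^5 coefficient of A(t)B(t).
Σ = 1·21 + 1·35 + 2·35 + 6·21 + 24·7 + 0·1 = 420.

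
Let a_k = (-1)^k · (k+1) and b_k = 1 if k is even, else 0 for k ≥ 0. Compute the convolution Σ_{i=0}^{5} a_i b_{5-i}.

The convolution is the t^5 coefficient of A(t)B(t).
Σ = 1·0 − 2·1 + 3·0 − 4·1 + 5·0 − 6·1 = -12.

-12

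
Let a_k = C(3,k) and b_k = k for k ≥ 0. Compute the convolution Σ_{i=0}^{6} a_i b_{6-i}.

36

This is [x^6] in the product of the two ordinary generating functions.
Σ = 1·6 + 3·5 + 3·4 + 1·3 + 0·2 + 0·1 + 0·0 = 36.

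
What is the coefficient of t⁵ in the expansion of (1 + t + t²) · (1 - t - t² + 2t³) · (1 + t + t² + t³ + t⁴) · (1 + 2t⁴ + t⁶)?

(1 + t + t²) has coefficients 1,1,1 for degrees 0…2.
(1 - t - t² + 2t³) has coefficients 1,-1,-1,2,0,0 for degrees 0…5.
Multiplying by (1 + t + t² + t³ + t⁴) gives running coefficients 1,0,-1,1,1,0 for degrees 0…5.
Finally multiplying by (1 + 2t⁴ + t⁶), the product of all factors after the first has coefficients 1,0,-1,1,3,0 for degrees 0…5.
[t⁵] = 1·0 + 1·3 + 1·1 = 4.

4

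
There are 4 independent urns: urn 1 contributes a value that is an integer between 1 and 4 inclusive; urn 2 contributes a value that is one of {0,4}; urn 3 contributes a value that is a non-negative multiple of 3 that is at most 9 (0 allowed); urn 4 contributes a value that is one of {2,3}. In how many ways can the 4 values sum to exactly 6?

3

The generating function for the choices is (x + x² + x³ + x⁴)·(1 + x⁴)·(1 + x³ + x⁶ + x⁹)·(x² + x³); the count is [x⁶].
(x + x² + x³ + x⁴) has coefficients 0,1,1,1,1 for degrees 0…4.
(1 + x⁴) has coefficients 1,0,0,0,1,0,0 for degrees 0…6.
Multiplying by (1 + x³ + x⁶ + x⁹) gives running coefficients 1,0,0,1,1,0,1 for degrees 0…6.
Finally multiplying by (x² + x³), the product of all factors after the first has coefficients 0,0,1,1,0,1,2 for degrees 0…6.
[x⁶] = 1·1 + 1·0 + 1·1 + 1·1 = 3.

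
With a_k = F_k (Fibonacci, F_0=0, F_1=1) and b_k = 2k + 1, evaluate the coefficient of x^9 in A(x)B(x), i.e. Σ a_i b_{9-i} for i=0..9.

Write out a_i and b_{9-i} for i = 0,…,9 and sum the products.
Σ = 0·19 + 1·17 + 1·15 + 2·13 + 3·11 + 5·9 + 8·7 + 13·5 + 21·3 + 34·1 = 354.

354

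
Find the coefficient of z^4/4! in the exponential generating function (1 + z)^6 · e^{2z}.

The EGF product rule gives c_4 = Σ_{k_1+k_2=4} C(4; k_1,k_2) · ∏ g_i(k_i), where (1+z)^6 gives the falling factorial (6)_k; e^{2z} gives (2)^k.
g_1(k) for k = 0…4: 1, 6, 30, 120, 360.
g_2(k) for k = 0…4: 1, 2, 4, 8, 16.
c_4 = Σ_k C(4,k)·g_1(k)·g_2(4−k) = 1·1·16 + 4·6·8 + 6·30·4 + 4·120·2 + 1·360·1 = 16 + 192 + 720 + 960 + 360 = 2248.

2248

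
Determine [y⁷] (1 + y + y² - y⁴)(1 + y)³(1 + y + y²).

(1 + y + y² - y⁴) has coefficients 1,1,1,0,-1 for degrees 0…4.
(1 + y)³ has coefficients 1,3,3,1,0,0,0,0 for degrees 0…7.
Finally multiplying by (1 + y + y²), the product of all factors after the first has coefficients 1,4,7,7,4,1,0,0 for degrees 0…7.
[y⁷] = 1·0 + 1·0 + 1·1 − 1·7 = -6.

-6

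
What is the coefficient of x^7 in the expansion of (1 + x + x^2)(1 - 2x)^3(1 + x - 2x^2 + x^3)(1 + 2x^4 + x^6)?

(1 + x + x^2) has coefficients 1,1,1 for degrees 0…2.
(1 - 2x)^3 has coefficients 1,-6,12,-8,0,0,0,0 for degrees 0…7.
Multiplying by (1 + x - 2x^2 + x^3) gives running coefficients 1,-5,4,17,-38,28,-8,0 for degrees 0…7.
Finally multiplying by (1 + 2x^4 + x^6), the product of all factors after the first has coefficients 1,-5,4,17,-36,18,1,29 for degrees 0…7.
[x^7] = 1·29 + 1·1 + 1·18 = 48.

48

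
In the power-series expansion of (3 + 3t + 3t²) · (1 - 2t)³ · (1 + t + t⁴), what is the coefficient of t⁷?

-6

(3 + 3t + 3t²) has coefficients 3,3,3 for degrees 0…2.
(1 - 2t)³ has coefficients 1,-6,12,-8,0,0,0,0 for degrees 0…7.
Finally multiplying by (1 + t + t⁴), the product of all factors after the first has coefficients 1,-5,6,4,-7,-6,12,-8 for degrees 0…7.
[t⁷] = 3·(-8) + 3·12 + 3·(-6) = -6.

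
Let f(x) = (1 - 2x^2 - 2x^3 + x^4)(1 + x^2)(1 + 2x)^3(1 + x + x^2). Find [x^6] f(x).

-104

(1 - 2x^2 - 2x^3 + x^4) has coefficients 1,0,-2,-2,1 for degrees 0…4.
(1 + x^2) has coefficients 1,0,1,0,0,0,0 for degrees 0…6.
Multiplying by (1 + 2x)^3 gives running coefficients 1,6,13,14,12,8,0 for degrees 0…6.
Finally multiplying by (1 + x + x^2), the product of all factors after the first has coefficients 1,7,20,33,39,34,20 for degrees 0…6.
[x^6] = 1·20 − 2·39 − 2·33 + 1·20 = -104.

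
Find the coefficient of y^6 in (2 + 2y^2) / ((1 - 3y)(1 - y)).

The denominator gives the recurrence a_n = 4a_(n−1) − 3a_(n−2) for n ≥ 3; the numerator fixes a_0 = 2, a_1 = 8, a_2 = 28.
Iterating: 2, 8, 28, 88, 268, 808, 2428, so a_6 = 2428.

2428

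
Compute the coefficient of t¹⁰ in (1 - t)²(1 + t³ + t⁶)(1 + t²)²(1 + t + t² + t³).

(1 - t)² has coefficients 1,-2,1 for degrees 0…2.
(1 + t³ + t⁶) has coefficients 1,0,0,1,0,0,1,0,0,0,0 for degrees 0…10.
Multiplying by (1 + t²)² gives running coefficients 1,0,2,1,1,2,1,1,2,0,1 for degrees 0…10.
Finally multiplying by (1 + t + t² + t³), the product of all factors after the first has coefficients 1,1,3,4,4,6,5,5,6,4,4 for degrees 0…10.
[t¹⁰] = 1·4 − 2·4 + 1·6 = 2.

2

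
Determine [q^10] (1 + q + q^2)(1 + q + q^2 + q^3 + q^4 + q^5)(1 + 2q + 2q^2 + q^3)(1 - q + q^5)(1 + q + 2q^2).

(1 + q + q^2) has coefficients 1,1,1 for degrees 0…2.
(1 + q + q^2 + q^3 + q^4 + q^5) has coefficients 1,1,1,1,1,1,0,0,0,0,0 for degrees 0…10.
Multiplying by (1 + 2q + 2q^2 + q^3) gives running coefficients 1,3,5,6,6,6,5,3,1,0,0 for degrees 0…10.
Multiplying by (1 - q + q^5) gives running coefficients 1,2,2,1,0,1,2,3,4,5,6 for degrees 0…10.
Finally multiplying by (1 + q + 2q^2), the product of all factors after the first has coefficients 1,3,6,7,5,3,3,7,11,15,19 for degrees 0…10.
[q^10] = 1·19 + 1·15 + 1·11 = 45.

45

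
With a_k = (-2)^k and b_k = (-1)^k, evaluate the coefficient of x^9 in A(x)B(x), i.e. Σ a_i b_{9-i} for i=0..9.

Write out a_i and b_{9-i} for i = 0,…,9 and sum the products.
Σ = 1·(-1) − 2·1 + 4·(-1) − 8·1 + 16·(-1) − 32·1 + 64·(-1) − 128·1 + 256·(-1) − 512·1 = -1023.

-1023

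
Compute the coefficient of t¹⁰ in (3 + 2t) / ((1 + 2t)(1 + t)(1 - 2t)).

Partial fractions give a closed form: a_n = (2)·(-2)^n + (-1/3)·(-1)^n + (4/3)·2^n.
At n = 10: a_10 = 3413.

3413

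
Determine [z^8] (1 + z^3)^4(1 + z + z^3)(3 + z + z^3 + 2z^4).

14

(1 + z^3)^4 has coefficients 1,0,0,4,0,0,6,0,0 for degrees 0…8.
(1 + z + z^3) has coefficients 1,1,0,1,0,0,0,0,0 for degrees 0…8.
Finally multiplying by (3 + z + z^3 + 2z^4), the product of all factors after the first has coefficients 3,4,1,4,4,2,1,2,0 for degrees 0…8.
[z^8] = 1·0 + 4·2 + 6·1 = 14.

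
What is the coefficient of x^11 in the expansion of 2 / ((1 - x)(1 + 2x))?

-2730

The denominator gives the recurrence a_n = −a_(n−1) + 2a_(n−2) for n ≥ 2; the numerator fixes a_0 = 2, a_1 = -2.
Iterating: 2, -2, 6, -10, 22, -42, 86, -170, 342, -682, 1366, -2730, so a_11 = -2730.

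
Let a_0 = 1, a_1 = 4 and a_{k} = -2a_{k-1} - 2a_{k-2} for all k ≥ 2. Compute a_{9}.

The ordinary generating function has denominator 1 + 2x + 2x^2.
Iterating the recurrence: a_0,…,a_{9} = 1, 4, -10, 12, -4, -16, 40, -48, 16, 64.

64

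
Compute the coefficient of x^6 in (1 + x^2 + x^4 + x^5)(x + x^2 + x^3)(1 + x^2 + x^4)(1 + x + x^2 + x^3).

(1 + x^2 + x^4 + x^5) has coefficients 1,0,1,0,1,1 for degrees 0…5.
(x + x^2 + x^3) has coefficients 0,1,1,1,0,0,0 for degrees 0…6.
Multiplying by (1 + x^2 + x^4) gives running coefficients 0,1,1,2,1,2,1 for degrees 0…6.
Finally multiplying by (1 + x + x^2 + x^3), the product of all factors after the first has coefficients 0,1,2,4,5,6,6 for degrees 0…6.
[x^6] = 1·6 + 1·5 + 1·2 + 1·1 = 14.

14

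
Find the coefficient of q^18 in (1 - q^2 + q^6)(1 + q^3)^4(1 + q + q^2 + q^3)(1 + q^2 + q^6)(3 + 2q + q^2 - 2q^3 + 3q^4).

(1 - q^2 + q^6) has coefficients 1,0,-1,0,0,0,1 for degrees 0…6.
(1 + q^3)^4 has coefficients 1,0,0,4,0,0,6,0,0,4,0,0,1,0,0,0,0,0,0 for degrees 0…18.
Multiplying by (1 + q + q^2 + q^3) gives running coefficients 1,1,1,5,4,4,10,6,6,10,4,4,5,1,1,1,0,0,0 for degrees 0…18.
Multiplying by (1 + q^2 + q^6) gives running coefficients 1,1,2,6,5,9,15,11,17,21,14,18,19,11,12,12,5,5,5 for degrees 0…18.
Finally multiplying by (3 + 2q + q^2 - 2q^3 + 3q^4), the product of all factors after the first has coefficients 3,5,9,21,30,42,62,80,85,105,124,102,116,124,83,87,86,46,42 for degrees 0…18.
[q^18] = 1·42 − 1·86 + 1·116 = 72.

72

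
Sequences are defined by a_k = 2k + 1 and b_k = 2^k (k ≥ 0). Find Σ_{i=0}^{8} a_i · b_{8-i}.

This is [x^8] in the product of the two ordinary generating functions.
Σ = 1·256 + 3·128 + 5·64 + 7·32 + 9·16 + 11·8 + 13·4 + 15·2 + 17·1 = 1515.

1515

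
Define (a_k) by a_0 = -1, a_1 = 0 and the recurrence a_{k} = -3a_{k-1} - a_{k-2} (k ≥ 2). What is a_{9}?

The ordinary generating function has denominator 1 + 3x + x^2.
Iterating the recurrence: a_0,…,a_{9} = -1, 0, 1, -3, 8, -21, 55, -144, 377, -987.

-987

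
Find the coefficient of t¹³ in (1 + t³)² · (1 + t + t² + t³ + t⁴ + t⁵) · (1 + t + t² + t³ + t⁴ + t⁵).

6

(1 + t³)² has coefficients 1,0,0,2,0,0,1 for degrees 0…6.
(1 + t + t² + t³ + t⁴ + t⁵) has coefficients 1,1,1,1,1,1,0,0,0,0,0,0,0,0 for degrees 0…13.
Finally multiplying by (1 + t + t² + t³ + t⁴ + t⁵), the product of all factors after the first has coefficients 1,2,3,4,5,6,5,4,3,2,1,0,0,0 for degrees 0…13.
[t¹³] = 1·0 + 2·1 + 1·4 = 6.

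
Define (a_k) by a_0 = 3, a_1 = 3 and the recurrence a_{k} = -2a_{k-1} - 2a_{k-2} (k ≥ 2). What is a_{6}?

The ordinary generating function has denominator 1 + 2q + 2q^2.
Iterating the recurrence: a_0,…,a_{6} = 3, 3, -12, 18, -12, -12, 48.

48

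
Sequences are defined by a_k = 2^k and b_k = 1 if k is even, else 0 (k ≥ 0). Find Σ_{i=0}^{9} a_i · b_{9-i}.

The convolution is the x^9 coefficient of A(x)B(x).
Σ = 1·0 + 2·1 + 4·0 + 8·1 + 16·0 + 32·1 + 64·0 + 128·1 + 256·0 + 512·1 = 682.

682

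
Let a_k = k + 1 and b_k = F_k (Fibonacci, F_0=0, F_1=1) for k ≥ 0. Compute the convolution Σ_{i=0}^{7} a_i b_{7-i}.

The convolution is the t^7 coefficient of A(t)B(t).
Σ = 1·13 + 2·8 + 3·5 + 4·3 + 5·2 + 6·1 + 7·1 + 8·0 = 79.

79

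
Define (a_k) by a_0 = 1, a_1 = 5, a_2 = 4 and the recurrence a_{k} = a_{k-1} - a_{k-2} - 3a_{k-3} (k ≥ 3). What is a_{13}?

The ordinary generating function has denominator 1 - x + x^2 + 3x^3.
Iterating the recurrence: a_0,…,a_{13} = 1, 5, 4, -4, -23, -31, 4, 104, 193, 77, -428, -1084, -887, 1481.

1481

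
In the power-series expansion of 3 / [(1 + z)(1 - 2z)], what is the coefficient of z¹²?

8193

Partial fractions give a closed form: a_n = (1)·(-1)^n + (2)·2^n.
At n = 12: a_12 = 8193.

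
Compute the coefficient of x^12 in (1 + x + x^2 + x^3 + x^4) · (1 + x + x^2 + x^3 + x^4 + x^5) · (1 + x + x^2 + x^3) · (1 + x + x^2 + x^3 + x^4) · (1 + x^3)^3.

477

(1 + x + x^2 + x^3 + x^4) has coefficients 1,1,1,1,1 for degrees 0…4.
(1 + x + x^2 + x^3 + x^4 + x^5) has coefficients 1,1,1,1,1,1,0,0,0,0,0,0,0 for degrees 0…12.
Multiplying by (1 + x + x^2 + x^3) gives running coefficients 1,2,3,4,4,4,3,2,1,0,0,0,0 for degrees 0…12.
Multiplying by (1 + x + x^2 + x^3 + x^4) gives running coefficients 1,3,6,10,14,17,18,17,14,10,6,3,1 for degrees 0…12.
Finally multiplying by (1 + x^3)^3, the product of all factors after the first has coefficients 1,3,6,13,23,35,51,68,83,95,102,102,95 for degrees 0…12.
[x^12] = 1·95 + 1·102 + 1·102 + 1·95 + 1·83 = 477.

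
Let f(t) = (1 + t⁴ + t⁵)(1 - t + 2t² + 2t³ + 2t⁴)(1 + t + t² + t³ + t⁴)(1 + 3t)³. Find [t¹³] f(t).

623

(1 + t⁴ + t⁵) has coefficients 1,0,0,0,1,1 for degrees 0…5.
(1 - t + 2t² + 2t³ + 2t⁴) has coefficients 1,-1,2,2,2,0,0,0,0,0,0,0,0,0 for degrees 0…13.
Multiplying by (1 + t + t² + t³ + t⁴) gives running coefficients 1,0,2,4,6,5,6,4,2,0,0,0,0,0 for degrees 0…13.
Finally multiplying by (1 + 3t)³, the product of all factors after the first has coefficients 1,9,29,49,96,221,321,355,335,288,162,54,0,0 for degrees 0…13.
[t¹³] = 1·0 + 1·288 + 1·335 = 623.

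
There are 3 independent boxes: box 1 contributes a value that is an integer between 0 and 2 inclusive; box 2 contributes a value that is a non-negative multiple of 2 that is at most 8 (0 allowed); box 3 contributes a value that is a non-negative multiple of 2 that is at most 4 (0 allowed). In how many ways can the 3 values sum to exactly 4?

5

The generating function for the choices is (1 + t + t²)·(1 + t² + t⁴ + t⁶ + t⁸)·(1 + t² + t⁴); the count is [t⁴].
(1 + t + t²) has coefficients 1,1,1 for degrees 0…2.
(1 + t² + t⁴ + t⁶ + t⁸) has coefficients 1,0,1,0,1 for degrees 0…4.
Finally multiplying by (1 + t² + t⁴), the product of all factors after the first has coefficients 1,0,2,0,3 for degrees 0…4.
[t⁴] = 1·3 + 1·0 + 1·2 = 5.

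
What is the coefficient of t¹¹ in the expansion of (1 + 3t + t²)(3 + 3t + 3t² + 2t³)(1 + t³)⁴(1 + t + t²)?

270

(1 + 3t + t²) has coefficients 1,3,1 for degrees 0…2.
(3 + 3t + 3t² + 2t³) has coefficients 3,3,3,2,0,0,0,0,0,0,0,0 for degrees 0…11.
Multiplying by (1 + t³)⁴ gives running coefficients 3,3,3,14,12,12,26,18,18,24,12,12 for degrees 0…11.
Finally multiplying by (1 + t + t²), the product of all factors after the first has coefficients 3,6,9,20,29,38,50,56,62,60,54,48 for degrees 0…11.
[t¹¹] = 1·48 + 3·54 + 1·60 = 270.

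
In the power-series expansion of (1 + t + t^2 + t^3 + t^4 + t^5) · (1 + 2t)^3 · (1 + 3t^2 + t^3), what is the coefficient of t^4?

91

(1 + t + t^2 + t^3 + t^4 + t^5) has coefficients 1,1,1,1,1 for degrees 0…4.
(1 + 2t)^3 has coefficients 1,6,12,8,0 for degrees 0…4.
Finally multiplying by (1 + 3t^2 + t^3), the product of all factors after the first has coefficients 1,6,15,27,42 for degrees 0…4.
[t^4] = 1·42 + 1·27 + 1·15 + 1·6 + 1·1 = 91.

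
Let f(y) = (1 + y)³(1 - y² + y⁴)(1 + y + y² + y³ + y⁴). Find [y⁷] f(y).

2

(1 + y)³ has coefficients 1,3,3,1 for degrees 0…3.
(1 - y² + y⁴) has coefficients 1,0,-1,0,1,0,0,0 for degrees 0…7.
Finally multiplying by (1 + y + y² + y³ + y⁴), the product of all factors after the first has coefficients 1,1,0,0,1,0,0,1 for degrees 0…7.
[y⁷] = 1·1 + 3·0 + 3·0 + 1·1 = 2.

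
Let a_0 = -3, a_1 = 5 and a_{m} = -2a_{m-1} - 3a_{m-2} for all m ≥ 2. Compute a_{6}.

-49

The ordinary generating function has denominator 1 + 2y + 3y^2.
Iterating the recurrence: a_0,…,a_{6} = -3, 5, -1, -13, 29, -19, -49.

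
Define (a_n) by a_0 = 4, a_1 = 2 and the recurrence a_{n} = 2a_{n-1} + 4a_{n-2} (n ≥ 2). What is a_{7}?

The ordinary generating function has denominator 1 - 2t - 4t^2.
Iterating the recurrence: a_0,…,a_{7} = 4, 2, 20, 48, 176, 544, 1792, 5760.

5760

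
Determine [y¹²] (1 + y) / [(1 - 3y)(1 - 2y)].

The denominator gives the recurrence a_n = 5a_(n−1) − 6a_(n−2) for n ≥ 2; the numerator fixes a_0 = 1, a_1 = 6.
Iterating: 1, 6, 24, 84, 276, 876, 2724, 8364, 25476, 77196, 233124, 702444, 2113476, so a_12 = 2113476.

2113476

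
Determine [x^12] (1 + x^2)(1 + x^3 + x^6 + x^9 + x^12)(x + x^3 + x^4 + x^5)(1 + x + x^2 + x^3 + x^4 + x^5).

(1 + x^2) has coefficients 1,0,1 for degrees 0…2.
(1 + x^3 + x^6 + x^9 + x^12) has coefficients 1,0,0,1,0,0,1,0,0,1,0,0,1 for degrees 0…12.
Multiplying by (x + x^3 + x^4 + x^5) gives running coefficients 0,1,0,1,2,1,1,2,1,1,2,1,1 for degrees 0…12.
Finally multiplying by (1 + x + x^2 + x^3 + x^4 + x^5), the product of all factors after the first has coefficients 0,1,1,2,4,5,6,7,8,8,8,8,8 for degrees 0…12.
[x^12] = 1·8 + 1·8 = 16.

16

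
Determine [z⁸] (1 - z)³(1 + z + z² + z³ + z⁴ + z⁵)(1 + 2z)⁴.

-9

(1 - z)³ has coefficients 1,-3,3,-1 for degrees 0…3.
(1 + z + z² + z³ + z⁴ + z⁵) has coefficients 1,1,1,1,1,1,0,0,0 for degrees 0…8.
Finally multiplying by (1 + 2z)⁴, the product of all factors after the first has coefficients 1,9,33,65,81,81,80,72,48 for degrees 0…8.
[z⁸] = 1·48 − 3·72 + 3·80 − 1·81 = -9.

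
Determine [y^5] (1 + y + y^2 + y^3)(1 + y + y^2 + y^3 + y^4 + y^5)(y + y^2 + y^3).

(1 + y + y^2 + y^3) has coefficients 1,1,1,1 for degrees 0…3.
(1 + y + y^2 + y^3 + y^4 + y^5) has coefficients 1,1,1,1,1,1 for degrees 0…5.
Finally multiplying by (y + y^2 + y^3), the product of all factors after the first has coefficients 0,1,2,3,3,3 for degrees 0…5.
[y^5] = 1·3 + 1·3 + 1·3 + 1·2 = 11.

11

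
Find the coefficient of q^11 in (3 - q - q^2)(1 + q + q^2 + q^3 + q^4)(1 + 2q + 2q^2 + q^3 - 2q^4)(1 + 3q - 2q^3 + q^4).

11

(3 - q - q^2) has coefficients 3,-1,-1 for degrees 0…2.
(1 + q + q^2 + q^3 + q^4) has coefficients 1,1,1,1,1,0,0,0,0,0,0,0 for degrees 0…11.
Multiplying by (1 + 2q + 2q^2 + q^3 - 2q^4) gives running coefficients 1,3,5,6,4,3,1,-1,-2,0,0,0 for degrees 0…11.
Finally multiplying by (1 + 3q - 2q^3 + q^4), the product of all factors after the first has coefficients 1,6,14,19,17,8,3,0,-7,-5,3,3 for degrees 0…11.
[q^11] = 3·3 − 1·3 − 1·(-5) = 11.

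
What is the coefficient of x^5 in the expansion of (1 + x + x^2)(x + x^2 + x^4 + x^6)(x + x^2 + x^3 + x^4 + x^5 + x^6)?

(1 + x + x^2) has coefficients 1,1,1 for degrees 0…2.
(x + x^2 + x^4 + x^6) has coefficients 0,1,1,0,1,0 for degrees 0…5.
Finally multiplying by (x + x^2 + x^3 + x^4 + x^5 + x^6), the product of all factors after the first has coefficients 0,0,1,2,2,3 for degrees 0…5.
[x^5] = 1·3 + 1·2 + 1·2 = 7.

7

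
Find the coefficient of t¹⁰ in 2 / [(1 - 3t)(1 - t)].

Partial fractions give a closed form: a_n = (3)·3^n + (-1)·1^n.
At n = 10: a_10 = 177146.

177146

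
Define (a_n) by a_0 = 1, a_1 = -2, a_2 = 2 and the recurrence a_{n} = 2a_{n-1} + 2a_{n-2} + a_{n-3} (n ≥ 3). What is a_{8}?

The ordinary generating function has denominator 1 - 2q - 2q^2 - q^3.
Iterating the recurrence: a_0,…,a_{8} = 1, -2, 2, 1, 4, 12, 33, 94, 266.

266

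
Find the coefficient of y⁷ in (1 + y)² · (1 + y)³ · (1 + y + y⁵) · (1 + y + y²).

23

(1 + y)² has coefficients 1,2,1 for degrees 0…2.
(1 + y)³ has coefficients 1,3,3,1,0,0,0,0 for degrees 0…7.
Multiplying by (1 + y + y⁵) gives running coefficients 1,4,6,4,1,1,3,3 for degrees 0…7.
Finally multiplying by (1 + y + y²), the product of all factors after the first has coefficients 1,5,11,14,11,6,5,7 for degrees 0…7.
[y⁷] = 1·7 + 2·5 + 1·6 = 23.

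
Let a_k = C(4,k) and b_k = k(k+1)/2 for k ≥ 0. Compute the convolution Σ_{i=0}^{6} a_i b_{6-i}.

168

This is [x^6] in the product of the two ordinary generating functions.
Σ = 1·21 + 4·15 + 6·10 + 4·6 + 1·3 + 0·1 + 0·0 = 168.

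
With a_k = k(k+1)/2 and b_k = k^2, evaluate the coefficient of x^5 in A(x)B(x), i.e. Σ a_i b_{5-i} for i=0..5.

The convolution is the t^5 coefficient of A(t)B(t).
Σ = 0·25 + 1·16 + 3·9 + 6·4 + 10·1 + 15·0 = 77.

77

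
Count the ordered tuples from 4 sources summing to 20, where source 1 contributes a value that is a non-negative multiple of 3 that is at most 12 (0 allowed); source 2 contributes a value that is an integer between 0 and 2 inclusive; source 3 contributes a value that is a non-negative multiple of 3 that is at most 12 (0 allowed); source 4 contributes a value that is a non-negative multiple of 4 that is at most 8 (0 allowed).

12

The generating function for the choices is (1 + q^3 + q^6 + q^9 + q^12)·(1 + q + q^2)·(1 + q^3 + q^6 + q^9 + q^12)·(1 + q^4 + q^8); the count is [q^20].
(1 + q^3 + q^6 + q^9 + q^12) has coefficients 1,0,0,1,0,0,1,0,0,1,0,0,1 for degrees 0…12.
(1 + q + q^2) has coefficients 1,1,1,0,0,0,0,0,0,0,0,0,0,0,0,0,0,0,0,0,0 for degrees 0…20.
Multiplying by (1 + q^3 + q^6 + q^9 + q^12) gives running coefficients 1,1,1,1,1,1,1,1,1,1,1,1,1,1,1,0,0,0,0,0,0 for degrees 0…20.
Finally multiplying by (1 + q^4 + q^8), the product of all factors after the first has coefficients 1,1,1,1,2,2,2,2,3,3,3,3,3,3,3,2,2,2,2,1,1 for degrees 0…20.
[q^20] = 1·1 + 1·2 + 1·3 + 1·3 + 1·3 = 12.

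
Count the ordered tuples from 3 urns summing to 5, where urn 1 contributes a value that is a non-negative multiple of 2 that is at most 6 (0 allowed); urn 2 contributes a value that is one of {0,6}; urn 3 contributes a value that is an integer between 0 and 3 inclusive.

The generating function for the choices is (1 + x² + x⁴ + x⁶)·(1 + x⁶)·(1 + x + x² + x³); the count is [x⁵].
(1 + x² + x⁴ + x⁶) has coefficients 1,0,1,0,1,0 for degrees 0…5.
(1 + x⁶) has coefficients 1,0,0,0,0,0 for degrees 0…5.
Finally multiplying by (1 + x + x² + x³), the product of all factors after the first has coefficients 1,1,1,1,0,0 for degrees 0…5.
[x⁵] = 1·0 + 1·1 + 1·1 = 2.

2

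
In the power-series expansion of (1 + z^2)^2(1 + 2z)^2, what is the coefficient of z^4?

(1 + z^2)^2 has coefficients 1,0,2,0,1 for degrees 0…4.
(1 + 2z)^2 has coefficients 1,4,4,0,0 for degrees 0…4.
[z^4] = 1·0 + 2·4 + 1·1 = 9.

9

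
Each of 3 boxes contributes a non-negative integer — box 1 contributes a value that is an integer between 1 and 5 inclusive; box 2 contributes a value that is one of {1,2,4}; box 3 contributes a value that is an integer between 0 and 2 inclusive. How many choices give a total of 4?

5

The generating function for the choices is (y + y² + y³ + y⁴ + y⁵)·(y + y² + y⁴)·(1 + y + y²); the count is [y⁴].
(y + y² + y³ + y⁴ + y⁵) has coefficients 0,1,1,1,1 for degrees 0…4.
(y + y² + y⁴) has coefficients 0,1,1,0,1 for degrees 0…4.
Finally multiplying by (1 + y + y²), the product of all factors after the first has coefficients 0,1,2,2,2 for degrees 0…4.
[y⁴] = 1·2 + 1·2 + 1·1 + 1·0 = 5.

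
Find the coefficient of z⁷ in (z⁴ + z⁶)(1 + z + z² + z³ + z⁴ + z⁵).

2

(z⁴ + z⁶) has coefficients 0,0,0,0,1,0,1 for degrees 0…6.
(1 + z + z² + z³ + z⁴ + z⁵) has coefficients 1,1,1,1,1,1,0,0 for degrees 0…7.
[z⁷] = 1·1 + 1·1 = 2.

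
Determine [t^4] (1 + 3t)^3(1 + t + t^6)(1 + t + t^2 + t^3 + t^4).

(1 + 3t)^3 has coefficients 1,9,27,27 for degrees 0…3.
(1 + t + t^6) has coefficients 1,1,0,0,0 for degrees 0…4.
Finally multiplying by (1 + t + t^2 + t^3 + t^4), the product of all factors after the first has coefficients 1,2,2,2,2 for degrees 0…4.
[t^4] = 1·2 + 9·2 + 27·2 + 27·2 = 128.

128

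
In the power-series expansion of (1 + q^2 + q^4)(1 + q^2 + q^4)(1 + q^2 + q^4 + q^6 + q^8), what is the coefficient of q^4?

6

(1 + q^2 + q^4) has coefficients 1,0,1,0,1 for degrees 0…4.
(1 + q^2 + q^4) has coefficients 1,0,1,0,1 for degrees 0…4.
Finally multiplying by (1 + q^2 + q^4 + q^6 + q^8), the product of all factors after the first has coefficients 1,0,2,0,3 for degrees 0…4.
[q^4] = 1·3 + 1·2 + 1·1 = 6.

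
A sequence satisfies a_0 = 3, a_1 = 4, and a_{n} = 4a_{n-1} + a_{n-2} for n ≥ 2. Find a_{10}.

The ordinary generating function has denominator 1 - 4y - y^2.
Iterating the recurrence: a_0,…,a_{10} = 3, 4, 19, 80, 339, 1436, 6083, 25768, 109155, 462388, 1958707.

1958707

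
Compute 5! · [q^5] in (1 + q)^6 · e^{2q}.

12032

The EGF product rule gives c_5 = Σ_{k_1+k_2=5} C(5; k_1,k_2) · ∏ g_i(k_i), where (1+q)^6 gives the falling factorial (6)_k; e^{2q} gives (2)^k.
g_1(k) for k = 0…5: 1, 6, 30, 120, 360, 720.
g_2(k) for k = 0…5: 1, 2, 4, 8, 16, 32.
c_5 = Σ_k C(5,k)·g_1(k)·g_2(5−k) = 1·1·32 + 5·6·16 + 10·30·8 + 10·120·4 + 5·360·2 + 1·720·1 = 32 + 480 + 2400 + 4800 + 3600 + 720 = 12032.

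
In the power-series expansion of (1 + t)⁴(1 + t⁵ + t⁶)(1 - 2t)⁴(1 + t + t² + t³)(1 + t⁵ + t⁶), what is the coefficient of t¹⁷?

-58

(1 + t)⁴ has coefficients 1,4,6,4,1 for degrees 0…4.
(1 + t⁵ + t⁶) has coefficients 1,0,0,0,0,1,1,0,0,0,0,0,0,0,0,0,0,0 for degrees 0…17.
Multiplying by (1 - 2t)⁴ gives running coefficients 1,-8,24,-32,16,1,-7,16,-8,-16,16,0,0,0,0,0,0,0 for degrees 0…17.
Multiplying by (1 + t + t² + t³) gives running coefficients 1,-7,17,-15,0,9,-22,26,2,-15,8,-8,0,16,0,0,0,0 for degrees 0…17.
Finally multiplying by (1 + t⁵ + t⁶), the product of all factors after the first has coefficients 1,-7,17,-15,0,10,-28,36,4,-30,17,-21,4,44,-13,-7,0,-8 for degrees 0…17.
[t¹⁷] = 1·(-8) + 4·0 + 6·(-7) + 4·(-13) + 1·44 = -58.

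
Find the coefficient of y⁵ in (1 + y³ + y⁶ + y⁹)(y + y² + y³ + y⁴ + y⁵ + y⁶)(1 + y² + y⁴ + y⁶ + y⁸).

4

(1 + y³ + y⁶ + y⁹) has coefficients 1,0,0,1,0,0 for degrees 0…5.
(y + y² + y³ + y⁴ + y⁵ + y⁶) has coefficients 0,1,1,1,1,1 for degrees 0…5.
Finally multiplying by (1 + y² + y⁴ + y⁶ + y⁸), the product of all factors after the first has coefficients 0,1,1,2,2,3 for degrees 0…5.
[y⁵] = 1·3 + 1·1 = 4.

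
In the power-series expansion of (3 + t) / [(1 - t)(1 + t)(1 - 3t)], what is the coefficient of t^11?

664300

Partial fractions give a closed form: a_n = (-1)·1^n + (1/4)·(-1)^n + (15/4)·3^n.
At n = 11: a_11 = 664300.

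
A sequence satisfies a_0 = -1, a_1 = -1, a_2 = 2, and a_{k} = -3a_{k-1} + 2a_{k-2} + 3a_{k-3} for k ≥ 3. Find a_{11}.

-159848

The ordinary generating function has denominator 1 + 3z - 2z^2 - 3z^3.
Iterating the recurrence: a_0,…,a_{11} = -1, -1, 2, -11, 34, -118, 389, -1301, 4327, -14416, 47999, -159848.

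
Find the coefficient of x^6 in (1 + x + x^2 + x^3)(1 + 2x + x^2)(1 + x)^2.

5

(1 + x + x^2 + x^3) has coefficients 1,1,1,1 for degrees 0…3.
(1 + 2x + x^2) has coefficients 1,2,1,0,0,0,0 for degrees 0…6.
Finally multiplying by (1 + x)^2, the product of all factors after the first has coefficients 1,4,6,4,1,0,0 for degrees 0…6.
[x^6] = 1·0 + 1·0 + 1·1 + 1·4 = 5.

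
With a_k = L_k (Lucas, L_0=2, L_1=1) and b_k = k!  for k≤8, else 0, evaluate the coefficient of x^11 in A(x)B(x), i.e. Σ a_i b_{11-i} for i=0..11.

This is [x^11] in the product of the two ordinary generating functions.
Σ = 2·0 + 1·0 + 3·0 + 4·40320 + 7·5040 + 11·720 + 18·120 + 29·24 + 47·6 + 76·2 + 123·1 + 199·1 = 208092.

208092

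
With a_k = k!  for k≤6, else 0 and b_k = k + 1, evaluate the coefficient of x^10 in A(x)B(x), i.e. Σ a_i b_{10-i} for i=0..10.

This is [x^10] in the product of the two ordinary generating functions.
Σ = 1·11 + 1·10 + 2·9 + 6·8 + 24·7 + 120·6 + 720·5 + 0·4 + 0·3 + 0·2 + 0·1 = 4575.

4575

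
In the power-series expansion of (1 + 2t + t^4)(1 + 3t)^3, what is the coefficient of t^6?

(1 + 2t + t^4) has coefficients 1,2,0,0,1 for degrees 0…4.
(1 + 3t)^3 has coefficients 1,9,27,27,0,0,0 for degrees 0…6.
[t^6] = 1·0 + 2·0 + 1·27 = 27.

27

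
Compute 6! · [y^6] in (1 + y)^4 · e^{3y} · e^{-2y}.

1045

The EGF product rule gives c_6 = Σ_{k_1+k_2+k_3=6} C(6; k_1,k_2,k_3) · ∏ g_i(k_i), where (1+y)^4 gives the falling factorial (4)_k; e^{3y} gives (3)^k; e^{-2y} gives (-2)^k.
g_1(k) for k = 0…6: 1, 4, 12, 24, 24, 0, 0.
g_2(k) for k = 0…6: 1, 3, 9, 27, 81, 243, 729.
g_3(k) for k = 0…6: 1, -2, 4, -8, 16, -32, 64.
First combine the last two factors: h(k) = Σ_j C(k,j)·g_2(j)·g_3(k−j) for k = 0…6: 1, 1, 1, 1, 1, 1, 1.
c_6 = Σ_k C(6,k)·g_1(k)·h(6−k) = 1·1·1 + 6·4·1 + 15·12·1 + 20·24·1 + 15·24·1 = 1 + 24 + 180 + 480 + 360 = 1045.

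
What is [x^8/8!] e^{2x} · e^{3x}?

The EGF product rule gives c_8 = Σ_{k_1+k_2=8} C(8; k_1,k_2) · ∏ g_i(k_i), where e^{2x} gives (2)^k; e^{3x} gives (3)^k.
g_1(k) for k = 0…8: 1, 2, 4, 8, 16, 32, 64, 128, 256.
g_2(k) for k = 0…8: 1, 3, 9, 27, 81, 243, 729, 2187, 6561.
c_8 = Σ_k C(8,k)·g_1(k)·g_2(8−k) = 1·1·6561 + 8·2·2187 + 28·4·729 + 56·8·243 + 70·16·81 + 56·32·27 + 28·64·9 + 8·128·3 + 1·256·1 = 6561 + 34992 + 81648 + 108864 + 90720 + 48384 + 16128 + 3072 + 256 = 390625.

390625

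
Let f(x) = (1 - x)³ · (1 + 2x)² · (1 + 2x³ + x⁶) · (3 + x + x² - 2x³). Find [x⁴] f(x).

24

(1 - x)³ has coefficients 1,-3,3,-1 for degrees 0…3.
(1 + 2x)² has coefficients 1,4,4,0,0 for degrees 0…4.
Multiplying by (1 + 2x³ + x⁶) gives running coefficients 1,4,4,2,8 for degrees 0…4.
Finally multiplying by (3 + x + x² - 2x³), the product of all factors after the first has coefficients 3,13,17,12,22 for degrees 0…4.
[x⁴] = 1·22 − 3·12 + 3·17 − 1·13 = 24.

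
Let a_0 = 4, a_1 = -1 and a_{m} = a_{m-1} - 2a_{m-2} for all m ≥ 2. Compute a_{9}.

The ordinary generating function has denominator 1 - q + 2q^2.
Iterating the recurrence: a_0,…,a_{9} = 4, -1, -9, -7, 11, 25, 3, -47, -53, 41.

41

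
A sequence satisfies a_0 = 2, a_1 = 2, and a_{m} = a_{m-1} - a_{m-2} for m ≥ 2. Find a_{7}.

The ordinary generating function has denominator 1 - t + t^2.
Iterating the recurrence: a_0,…,a_{7} = 2, 2, 0, -2, -2, 0, 2, 2.

2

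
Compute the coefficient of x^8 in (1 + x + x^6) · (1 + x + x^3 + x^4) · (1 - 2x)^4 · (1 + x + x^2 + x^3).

(1 + x + x^6) has coefficients 1,1,0,0,0,0,1 for degrees 0…6.
(1 + x + x^3 + x^4) has coefficients 1,1,0,1,1,0,0,0,0 for degrees 0…8.
Multiplying by (1 - 2x)^4 gives running coefficients 1,-7,16,-7,-23,32,-8,-16,16 for degrees 0…8.
Finally multiplying by (1 + x + x^2 + x^3), the product of all factors after the first has coefficients 1,-6,10,3,-21,18,-6,-15,24 for degrees 0…8.
[x^8] = 1·24 + 1·(-15) + 1·10 = 19.

19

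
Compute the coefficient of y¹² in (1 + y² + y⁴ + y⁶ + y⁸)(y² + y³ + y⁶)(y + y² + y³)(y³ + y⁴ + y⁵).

(1 + y² + y⁴ + y⁶ + y⁸) has coefficients 1,0,1,0,1,0,1,0,1 for degrees 0…8.
(y² + y³ + y⁶) has coefficients 0,0,1,1,0,0,1,0,0,0,0,0,0 for degrees 0…12.
Multiplying by (y + y² + y³) gives running coefficients 0,0,0,1,2,2,1,1,1,1,0,0,0 for degrees 0…12.
Finally multiplying by (y³ + y⁴ + y⁵), the product of all factors after the first has coefficients 0,0,0,0,0,0,1,3,5,5,4,3,3 for degrees 0…12.
[y¹²] = 1·3 + 1·4 + 1·5 + 1·1 + 1·0 = 13.

13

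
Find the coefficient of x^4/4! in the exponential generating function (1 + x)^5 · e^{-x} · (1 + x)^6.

4577

The EGF product rule gives c_4 = Σ_{k_1+k_2+k_3=4} C(4; k_1,k_2,k_3) · ∏ g_i(k_i), where (1+x)^5 gives the falling factorial (5)_k; e^{-x} gives (-1)^k; (1+x)^6 gives the falling factorial (6)_k.
g_1(k) for k = 0…4: 1, 5, 20, 60, 120.
g_2(k) for k = 0…4: 1, -1, 1, -1, 1.
g_3(k) for k = 0…4: 1, 6, 30, 120, 360.
First combine the last two factors: h(k) = Σ_j C(k,j)·g_2(j)·g_3(k−j) for k = 0…4: 1, 5, 19, 47, 37.
c_4 = Σ_k C(4,k)·g_1(k)·h(4−k) = 1·1·37 + 4·5·47 + 6·20·19 + 4·60·5 + 1·120·1 = 37 + 940 + 2280 + 1200 + 120 = 4577.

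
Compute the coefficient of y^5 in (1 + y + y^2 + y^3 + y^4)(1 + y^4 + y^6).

(1 + y + y^2 + y^3 + y^4) has coefficients 1,1,1,1,1 for degrees 0…4.
(1 + y^4 + y^6) has coefficients 1,0,0,0,1,0 for degrees 0…5.
[y^5] = 1·0 + 1·1 + 1·0 + 1·0 + 1·0 = 1.

1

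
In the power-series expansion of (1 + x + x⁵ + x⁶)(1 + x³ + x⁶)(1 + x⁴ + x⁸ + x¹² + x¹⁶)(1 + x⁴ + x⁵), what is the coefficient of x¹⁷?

(1 + x + x⁵ + x⁶) has coefficients 1,1,0,0,0,1,1 for degrees 0…6.
(1 + x³ + x⁶) has coefficients 1,0,0,1,0,0,1,0,0,0,0,0,0,0,0,0,0,0 for degrees 0…17.
Multiplying by (1 + x⁴ + x⁸ + x¹² + x¹⁶) gives running coefficients 1,0,0,1,1,0,1,1,1,0,1,1,1,0,1,1,1,0 for degrees 0…17.
Finally multiplying by (1 + x⁴ + x⁵), the product of all factors after the first has coefficients 1,0,0,1,2,1,1,2,3,1,2,3,3,1,2,3,3,1 for degrees 0…17.
[x¹⁷] = 1·1 + 1·3 + 1·3 + 1·3 = 10.

10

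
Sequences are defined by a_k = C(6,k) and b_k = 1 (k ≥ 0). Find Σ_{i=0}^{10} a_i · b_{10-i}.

64

This is [x^10] in the product of the two ordinary generating functions.
Σ = 1·1 + 6·1 + 15·1 + 20·1 + 15·1 + 6·1 + 1·1 + 0·1 + 0·1 + 0·1 + 0·1 = 64.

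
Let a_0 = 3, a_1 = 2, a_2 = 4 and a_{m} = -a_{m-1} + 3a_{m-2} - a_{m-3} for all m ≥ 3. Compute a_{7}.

-117

The ordinary generating function has denominator 1 + t - 3t^2 + t^3.
Iterating the recurrence: a_0,…,a_{7} = 3, 2, 4, -1, 11, -18, 52, -117.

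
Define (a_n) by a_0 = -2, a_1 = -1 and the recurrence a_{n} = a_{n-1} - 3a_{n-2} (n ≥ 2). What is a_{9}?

The ordinary generating function has denominator 1 - t + 3t^2.
Iterating the recurrence: a_0,…,a_{9} = -2, -1, 5, 8, -7, -31, -10, 83, 113, -136.

-136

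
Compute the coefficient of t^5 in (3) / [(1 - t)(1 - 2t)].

189

Partial fractions give a closed form: a_n = (-3)·1^n + (6)·2^n.
At n = 5: a_5 = 189.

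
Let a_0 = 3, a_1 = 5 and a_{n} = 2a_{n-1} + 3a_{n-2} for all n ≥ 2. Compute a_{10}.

The ordinary generating function has denominator 1 - 2q - 3q^2.
Iterating the recurrence: a_0,…,a_{10} = 3, 5, 19, 53, 163, 485, 1459, 4373, 13123, 39365, 118099.

118099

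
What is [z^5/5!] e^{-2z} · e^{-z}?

-243

The EGF product rule gives c_5 = Σ_{k_1+k_2=5} C(5; k_1,k_2) · ∏ g_i(k_i), where e^{-2z} gives (-2)^k; e^{-z} gives (-1)^k.
g_1(k) for k = 0…5: 1, -2, 4, -8, 16, -32.
g_2(k) for k = 0…5: 1, -1, 1, -1, 1, -1.
c_5 = Σ_k C(5,k)·g_1(k)·g_2(5−k) = 1·1·(-1) + 5·(-2)·1 + 10·4·(-1) + 10·(-8)·1 + 5·16·(-1) + 1·(-32)·1 = −1 − 10 − 40 − 80 − 80 − 32 = -243.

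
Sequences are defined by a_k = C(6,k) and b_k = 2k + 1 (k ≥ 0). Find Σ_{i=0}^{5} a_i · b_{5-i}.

321

Write out a_i and b_{5-i} for i = 0,…,5 and sum the products.
Σ = 1·11 + 6·9 + 15·7 + 20·5 + 15·3 + 6·1 = 321.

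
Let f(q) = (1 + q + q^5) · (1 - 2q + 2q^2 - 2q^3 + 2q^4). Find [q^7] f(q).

2

(1 + q + q^5) has coefficients 1,1,0,0,0,1 for degrees 0…5.
(1 - 2q + 2q^2 - 2q^3 + 2q^4) has coefficients 1,-2,2,-2,2,0,0,0 for degrees 0…7.
[q^7] = 1·0 + 1·0 + 1·2 = 2.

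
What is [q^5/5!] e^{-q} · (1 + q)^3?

14

The EGF product rule gives c_5 = Σ_{k_1+k_2=5} C(5; k_1,k_2) · ∏ g_i(k_i), where e^{-q} gives (-1)^k; (1+q)^3 gives the falling factorial (3)_k.
g_1(k) for k = 0…5: 1, -1, 1, -1, 1, -1.
g_2(k) for k = 0…5: 1, 3, 6, 6, 0, 0.
c_5 = Σ_k C(5,k)·g_1(k)·g_2(5−k) = 10·1·6 + 10·(-1)·6 + 5·1·3 + 1·(-1)·1 = 60 − 60 + 15 − 1 = 14.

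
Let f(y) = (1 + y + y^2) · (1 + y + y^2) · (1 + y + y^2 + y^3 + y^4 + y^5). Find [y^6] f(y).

8

(1 + y + y^2) has coefficients 1,1,1 for degrees 0…2.
(1 + y + y^2) has coefficients 1,1,1,0,0,0,0 for degrees 0…6.
Finally multiplying by (1 + y + y^2 + y^3 + y^4 + y^5), the product of all factors after the first has coefficients 1,2,3,3,3,3,2 for degrees 0…6.
[y^6] = 1·2 + 1·3 + 1·3 = 8.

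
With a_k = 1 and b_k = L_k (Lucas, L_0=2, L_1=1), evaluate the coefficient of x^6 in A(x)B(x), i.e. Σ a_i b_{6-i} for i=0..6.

46

The convolution is the t^6 coefficient of A(t)B(t).
Σ = 1·18 + 1·11 + 1·7 + 1·4 + 1·3 + 1·1 + 1·2 = 46.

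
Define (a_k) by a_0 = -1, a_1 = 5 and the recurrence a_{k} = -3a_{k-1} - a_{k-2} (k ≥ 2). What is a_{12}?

-214129

The ordinary generating function has denominator 1 + 3t + t^2.
Iterating the recurrence: a_0,…,a_{12} = -1, 5, -14, 37, -97, 254, -665, 1741, -4558, 11933, -31241, 81790, -214129.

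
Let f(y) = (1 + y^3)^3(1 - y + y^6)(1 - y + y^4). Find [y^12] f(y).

(1 + y^3)^3 has coefficients 1,0,0,3,0,0,3,0,0,1 for degrees 0…9.
(1 - y + y^6) has coefficients 1,-1,0,0,0,0,1,0,0,0,0,0,0 for degrees 0…12.
Finally multiplying by (1 - y + y^4), the product of all factors after the first has coefficients 1,-2,1,0,1,-1,1,-1,0,0,1,0,0 for degrees 0…12.
[y^12] = 1·0 + 3·0 + 3·1 + 1·0 = 3.

3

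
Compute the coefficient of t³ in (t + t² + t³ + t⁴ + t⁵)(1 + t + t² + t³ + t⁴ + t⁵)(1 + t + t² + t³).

6

(t + t² + t³ + t⁴ + t⁵) has coefficients 0,1,1,1 for degrees 0…3.
(1 + t + t² + t³ + t⁴ + t⁵) has coefficients 1,1,1,1 for degrees 0…3.
Finally multiplying by (1 + t + t² + t³), the product of all factors after the first has coefficients 1,2,3,4 for degrees 0…3.
[t³] = 1·3 + 1·2 + 1·1 = 6.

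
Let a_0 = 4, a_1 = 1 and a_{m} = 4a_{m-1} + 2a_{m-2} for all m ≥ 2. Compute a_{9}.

390416

The ordinary generating function has denominator 1 - 4y - 2y^2.
Iterating the recurrence: a_0,…,a_{9} = 4, 1, 12, 50, 224, 996, 4432, 19720, 87744, 390416.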